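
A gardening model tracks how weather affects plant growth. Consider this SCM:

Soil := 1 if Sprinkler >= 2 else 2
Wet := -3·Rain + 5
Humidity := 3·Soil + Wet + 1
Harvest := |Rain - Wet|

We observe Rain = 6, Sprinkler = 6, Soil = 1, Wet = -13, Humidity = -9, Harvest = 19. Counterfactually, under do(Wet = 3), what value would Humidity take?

7

Intervening sets Wet = 3 and removes its equation (Wet := -3·Rain + 5).
Soil = 1 if Sprinkler >= 2 else 2  [with Sprinkler=6]  = 1
Humidity = 3·Soil + Wet + 1  [with Soil=1, Wet=3]  = 7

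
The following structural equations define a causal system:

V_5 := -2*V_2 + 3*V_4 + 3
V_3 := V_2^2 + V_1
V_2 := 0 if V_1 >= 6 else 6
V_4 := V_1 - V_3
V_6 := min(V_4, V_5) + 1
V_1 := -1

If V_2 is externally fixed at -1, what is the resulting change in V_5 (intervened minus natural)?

119

do(V_2=-1) replaces the equation V_2 := 0 if V_1 >= 6 else 6 with the constant V_2 = -1.
V_3 = V_2^2 + V_1  [with V_2=-1, V_1=-1]  = 0
V_4 = V_1 - V_3  [with V_1=-1, V_3=0]  = -1
V_5 = -2*V_2 + 3*V_4 + 3  [with V_2=-1, V_4=-1]  = 2
Without intervention: V_2 = 0 if V_1 >= 6 else 6  [with V_1=-1]  = 6; V_3 = V_2^2 + V_1  [with V_2=6, V_1=-1]  = 35; V_4 = V_1 - V_3  [with V_1=-1, V_3=35]  = -36; V_5 = -2*V_2 + 3*V_4 + 3  [with V_2=6, V_4=-36]  = -117.
Change = 2 − (-117) = 119.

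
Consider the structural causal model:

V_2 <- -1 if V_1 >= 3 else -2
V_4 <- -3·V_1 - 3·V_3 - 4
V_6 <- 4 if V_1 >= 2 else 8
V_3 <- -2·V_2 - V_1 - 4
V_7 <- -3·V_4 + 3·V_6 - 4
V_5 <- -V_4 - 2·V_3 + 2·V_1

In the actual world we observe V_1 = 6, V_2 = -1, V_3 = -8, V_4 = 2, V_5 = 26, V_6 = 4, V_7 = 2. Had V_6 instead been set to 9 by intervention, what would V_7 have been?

Intervening sets V_6 = 9 and removes its equation (V_6 <- 4 if V_1 >= 2 else 8).
V_2 = -1 if V_1 >= 3 else -2  [with V_1=6]  = -1
V_3 = -2·V_2 - V_1 - 4  [with V_2=-1, V_1=6]  = -8
V_4 = -3·V_1 - 3·V_3 - 4  [with V_1=6, V_3=-8]  = 2
V_7 = -3·V_4 + 3·V_6 - 4  [with V_4=2, V_6=9]  = 17

17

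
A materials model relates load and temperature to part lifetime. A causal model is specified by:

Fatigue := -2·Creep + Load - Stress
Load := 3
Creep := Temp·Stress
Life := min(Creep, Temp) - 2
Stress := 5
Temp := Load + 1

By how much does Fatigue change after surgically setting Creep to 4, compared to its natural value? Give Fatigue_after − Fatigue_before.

Intervening sets Creep = 4 and removes its equation (Creep := Temp·Stress).
Fatigue = -2·Creep + Load - Stress  [with Creep=4, Load=3, Stress=5]  = -10
Without intervention: Temp = Load + 1  [with Load=3]  = 4; Creep = Temp·Stress  [with Temp=4, Stress=5]  = 20; Fatigue = -2·Creep + Load - Stress  [with Creep=20, Load=3, Stress=5]  = -42.
Change = -10 − (-42) = 32.

32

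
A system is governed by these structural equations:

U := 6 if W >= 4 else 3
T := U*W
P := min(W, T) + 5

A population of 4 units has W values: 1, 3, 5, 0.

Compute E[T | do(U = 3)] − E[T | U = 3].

Under do(U=3), U's equation is replaced by U=3 for every unit. Per-unit T: 3, 9, 15, 0. Mean = 6.75.
Conditioning on U=3 selects the 3 unit(s) with W ∈ {1, 3, 0}. Their T values: 3, 9, 0. Mean = 4.
Difference = 6.75 − 4 = 2.75.

2.75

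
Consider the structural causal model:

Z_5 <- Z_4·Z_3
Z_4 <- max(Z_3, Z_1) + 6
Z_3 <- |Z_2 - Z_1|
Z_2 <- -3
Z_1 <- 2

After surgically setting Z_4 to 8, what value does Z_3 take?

5

Under do(Z_4=8), the mechanism Z_4 <- max(Z_3, Z_1) + 6 is discarded; Z_4 is fixed at 8.
Since Z_3 is not a descendant of the intervened variable, it is unaffected.
Z_3 = |Z_2 - Z_1|  [with Z_2=-3, Z_1=2]  = 5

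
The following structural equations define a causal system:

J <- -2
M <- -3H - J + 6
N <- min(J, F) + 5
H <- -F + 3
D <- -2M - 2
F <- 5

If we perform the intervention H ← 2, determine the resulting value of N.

The intervention breaks the incoming arrows to H: H <- -F + 3 no longer applies, and H = 2.
N is not downstream of the intervention, so its value is determined by the original equations.
N = min(J, F) + 5  [with J=-2, F=5]  = 3

3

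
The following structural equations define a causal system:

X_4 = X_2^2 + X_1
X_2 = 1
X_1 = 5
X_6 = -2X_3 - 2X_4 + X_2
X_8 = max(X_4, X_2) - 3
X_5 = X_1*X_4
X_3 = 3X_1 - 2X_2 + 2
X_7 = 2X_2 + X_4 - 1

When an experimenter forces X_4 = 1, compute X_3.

15

Under do(X_4=1), the mechanism X_4 = X_2^2 + X_1 is discarded; X_4 is fixed at 1.
Since X_3 is not a descendant of the intervened variable, it is unaffected.
X_3 = 3X_1 - 2X_2 + 2  [with X_1=5, X_2=1]  = 15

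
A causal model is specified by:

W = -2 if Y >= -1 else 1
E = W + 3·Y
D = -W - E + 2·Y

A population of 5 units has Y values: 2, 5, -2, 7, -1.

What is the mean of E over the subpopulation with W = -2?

7.75

Observing W=-2 restricts to units where W's equation naturally yields -2: Y ∈ {2, 5, 7, -1}. In that subpopulation E = 4, 13, 19, -5, mean 7.75.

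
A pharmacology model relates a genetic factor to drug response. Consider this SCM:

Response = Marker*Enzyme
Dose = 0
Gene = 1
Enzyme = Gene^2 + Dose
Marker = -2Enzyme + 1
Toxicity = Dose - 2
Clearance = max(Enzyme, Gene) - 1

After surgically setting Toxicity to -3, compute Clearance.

Intervening sets Toxicity = -3 and removes its equation (Toxicity = Dose - 2).
No directed path runs from Toxicity to Clearance, so Clearance keeps its natural value.
Enzyme = Gene^2 + Dose  [with Gene=1, Dose=0]  = 1
Clearance = max(Enzyme, Gene) - 1  [with Enzyme=1, Gene=1]  = 0

0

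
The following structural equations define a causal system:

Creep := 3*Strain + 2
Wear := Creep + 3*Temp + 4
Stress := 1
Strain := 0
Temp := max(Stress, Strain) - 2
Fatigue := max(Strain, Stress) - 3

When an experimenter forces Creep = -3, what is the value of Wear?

-2

Intervening sets Creep = -3 and removes its equation (Creep := 3*Strain + 2).
Temp = max(Stress, Strain) - 2  [with Stress=1, Strain=0]  = -1
Wear = Creep + 3*Temp + 4  [with Creep=-3, Temp=-1]  = -2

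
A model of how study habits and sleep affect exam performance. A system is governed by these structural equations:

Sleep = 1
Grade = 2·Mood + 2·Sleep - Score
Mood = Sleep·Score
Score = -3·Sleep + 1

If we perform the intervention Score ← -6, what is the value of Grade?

-4

Under do(Score=-6), the mechanism Score = -3·Sleep + 1 is discarded; Score is fixed at -6.
Mood = Sleep·Score  [with Sleep=1, Score=-6]  = -6
Grade = 2·Mood + 2·Sleep - Score  [with Mood=-6, Sleep=1, Score=-6]  = -4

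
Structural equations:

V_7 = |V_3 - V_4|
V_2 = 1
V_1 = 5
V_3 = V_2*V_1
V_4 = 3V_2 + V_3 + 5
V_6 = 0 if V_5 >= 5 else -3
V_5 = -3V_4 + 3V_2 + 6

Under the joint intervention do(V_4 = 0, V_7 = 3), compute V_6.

0

The joint intervention fixes V_4 = 0, V_7 = 3, removing each variable's own equation.
V_5 = -3V_4 + 3V_2 + 6  [with V_4=0, V_2=1]  = 9
V_6 = 0 if V_5 >= 5 else -3  [with V_5=9]  = 0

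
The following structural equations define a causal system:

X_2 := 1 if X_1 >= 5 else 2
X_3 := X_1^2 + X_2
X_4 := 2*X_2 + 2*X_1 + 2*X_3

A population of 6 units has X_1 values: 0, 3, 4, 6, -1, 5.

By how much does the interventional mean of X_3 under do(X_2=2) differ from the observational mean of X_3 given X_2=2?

8

Every unit gets X_2=2 under the intervention. X_3 values become 2, 11, 18, 38, 3, 27; E[X_3|do(X_2=2)] = 16.5.
Conditioning on X_2=2 selects the 4 unit(s) with X_1 ∈ {0, 3, 4, -1}. Their X_3 values: 2, 11, 18, 3. Mean = 8.5.
Difference = 16.5 − 8.5 = 8.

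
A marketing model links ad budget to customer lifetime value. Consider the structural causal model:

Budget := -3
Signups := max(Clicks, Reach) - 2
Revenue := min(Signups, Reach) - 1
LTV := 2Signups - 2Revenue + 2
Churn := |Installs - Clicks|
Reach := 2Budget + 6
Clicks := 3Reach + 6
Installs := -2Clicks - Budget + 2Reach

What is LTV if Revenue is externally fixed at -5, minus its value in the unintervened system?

8

do(Revenue=-5) replaces the equation Revenue := min(Signups, Reach) - 1 with the constant Revenue = -5.
Reach = 2Budget + 6  [with Budget=-3]  = 0
Clicks = 3Reach + 6  [with Reach=0]  = 6
Signups = max(Clicks, Reach) - 2  [with Clicks=6, Reach=0]  = 4
LTV = 2Signups - 2Revenue + 2  [with Signups=4, Revenue=-5]  = 20
Without intervention: Reach = 2Budget + 6  [with Budget=-3]  = 0; Clicks = 3Reach + 6  [with Reach=0]  = 6; Signups = max(Clicks, Reach) - 2  [with Clicks=6, Reach=0]  = 4; Revenue = min(Signups, Reach) - 1  [with Signups=4, Reach=0]  = -1; LTV = 2Signups - 2Revenue + 2  [with Signups=4, Revenue=-1]  = 12.
Change = 20 − 12 = 8.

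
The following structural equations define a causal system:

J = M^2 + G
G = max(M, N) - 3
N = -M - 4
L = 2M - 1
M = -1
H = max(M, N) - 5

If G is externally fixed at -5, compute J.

-4

The intervention breaks the incoming arrows to G: G = max(M, N) - 3 no longer applies, and G = -5.
J = M^2 + G  [with M=-1, G=-5]  = -4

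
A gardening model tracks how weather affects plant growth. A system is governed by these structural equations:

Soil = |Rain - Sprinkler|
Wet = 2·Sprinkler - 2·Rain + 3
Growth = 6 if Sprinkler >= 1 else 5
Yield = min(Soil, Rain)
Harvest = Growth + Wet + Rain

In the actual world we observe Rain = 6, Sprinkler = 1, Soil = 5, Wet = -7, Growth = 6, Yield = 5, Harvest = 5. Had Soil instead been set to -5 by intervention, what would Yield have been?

-5

The intervention breaks the incoming arrows to Soil: Soil = |Rain - Sprinkler| no longer applies, and Soil = -5.
Yield = min(Soil, Rain)  [with Soil=-5, Rain=6]  = -5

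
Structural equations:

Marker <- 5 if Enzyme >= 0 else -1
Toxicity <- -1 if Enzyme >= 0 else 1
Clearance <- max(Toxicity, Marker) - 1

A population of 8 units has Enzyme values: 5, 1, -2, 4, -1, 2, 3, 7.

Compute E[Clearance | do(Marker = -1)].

Every unit gets Marker=-1 under the intervention. Clearance values become -2, -2, 0, -2, 0, -2, -2, -2; E[Clearance|do(Marker=-1)] = -1.5.

-1.5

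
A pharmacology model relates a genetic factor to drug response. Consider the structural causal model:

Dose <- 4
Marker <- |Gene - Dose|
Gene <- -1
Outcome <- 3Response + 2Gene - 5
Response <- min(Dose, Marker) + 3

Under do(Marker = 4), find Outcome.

14

do(Marker=4) replaces the equation Marker <- |Gene - Dose| with the constant Marker = 4.
Response = min(Dose, Marker) + 3  [with Dose=4, Marker=4]  = 7
Outcome = 3Response + 2Gene - 5  [with Response=7, Gene=-1]  = 14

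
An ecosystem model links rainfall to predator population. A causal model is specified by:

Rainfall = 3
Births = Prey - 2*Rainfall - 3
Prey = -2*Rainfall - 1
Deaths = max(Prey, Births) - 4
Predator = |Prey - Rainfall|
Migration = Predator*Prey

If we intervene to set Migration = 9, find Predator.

do(Migration=9) replaces the equation Migration = Predator*Prey with the constant Migration = 9.
Predator is not downstream of the intervention, so its value is determined by the original equations.
Prey = -2*Rainfall - 1  [with Rainfall=3]  = -7
Predator = |Prey - Rainfall|  [with Prey=-7, Rainfall=3]  = 10

10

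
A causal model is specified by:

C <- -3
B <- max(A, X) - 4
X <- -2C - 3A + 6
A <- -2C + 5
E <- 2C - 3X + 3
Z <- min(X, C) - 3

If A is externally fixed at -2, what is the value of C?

Under do(A=-2), the mechanism A <- -2C + 5 is discarded; A is fixed at -2.
C is not downstream of the intervention, so its value is determined by the original equations.

-3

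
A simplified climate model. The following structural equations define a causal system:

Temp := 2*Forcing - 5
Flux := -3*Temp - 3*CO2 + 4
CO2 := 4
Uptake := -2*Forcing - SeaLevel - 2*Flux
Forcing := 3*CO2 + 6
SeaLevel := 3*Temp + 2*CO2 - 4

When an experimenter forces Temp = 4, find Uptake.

The intervention breaks the incoming arrows to Temp: Temp := 2*Forcing - 5 no longer applies, and Temp = 4.
Forcing = 3*CO2 + 6  [with CO2=4]  = 18
SeaLevel = 3*Temp + 2*CO2 - 4  [with Temp=4, CO2=4]  = 16
Flux = -3*Temp - 3*CO2 + 4  [with Temp=4, CO2=4]  = -20
Uptake = -2*Forcing - SeaLevel - 2*Flux  [with Forcing=18, SeaLevel=16, Flux=-20]  = -12

-12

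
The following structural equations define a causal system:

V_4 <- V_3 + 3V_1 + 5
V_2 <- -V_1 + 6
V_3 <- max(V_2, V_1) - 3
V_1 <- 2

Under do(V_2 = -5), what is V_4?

Under do(V_2=-5), the mechanism V_2 <- -V_1 + 6 is discarded; V_2 is fixed at -5.
V_3 = max(V_2, V_1) - 3  [with V_2=-5, V_1=2]  = -1
V_4 = V_3 + 3V_1 + 5  [with V_3=-1, V_1=2]  = 10

10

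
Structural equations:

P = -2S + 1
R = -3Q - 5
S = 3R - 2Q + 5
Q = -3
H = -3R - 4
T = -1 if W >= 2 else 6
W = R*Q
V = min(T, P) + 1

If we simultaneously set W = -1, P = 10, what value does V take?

7

The joint intervention fixes W = -1, P = 10, removing each variable's own equation.
T = -1 if W >= 2 else 6  [with W=-1]  = 6
V = min(T, P) + 1  [with T=6, P=10]  = 7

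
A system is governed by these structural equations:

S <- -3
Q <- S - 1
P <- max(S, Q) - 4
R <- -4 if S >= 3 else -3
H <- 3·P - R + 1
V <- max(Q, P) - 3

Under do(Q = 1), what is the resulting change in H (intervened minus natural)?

12

do(Q=1) replaces the equation Q <- S - 1 with the constant Q = 1.
P = max(S, Q) - 4  [with S=-3, Q=1]  = -3
R = -4 if S >= 3 else -3  [with S=-3]  = -3
H = 3·P - R + 1  [with P=-3, R=-3]  = -5
Without intervention: Q = S - 1  [with S=-3]  = -4; P = max(S, Q) - 4  [with S=-3, Q=-4]  = -7; R = -4 if S >= 3 else -3  [with S=-3]  = -3; H = 3·P - R + 1  [with P=-7, R=-3]  = -17.
Change = -5 − (-17) = 12.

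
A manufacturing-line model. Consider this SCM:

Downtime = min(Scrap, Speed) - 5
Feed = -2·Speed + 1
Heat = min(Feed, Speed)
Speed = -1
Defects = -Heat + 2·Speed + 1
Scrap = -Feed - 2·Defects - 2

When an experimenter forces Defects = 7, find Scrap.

-19

Intervening sets Defects = 7 and removes its equation (Defects = -Heat + 2·Speed + 1).
Feed = -2·Speed + 1  [with Speed=-1]  = 3
Scrap = -Feed - 2·Defects - 2  [with Feed=3, Defects=7]  = -19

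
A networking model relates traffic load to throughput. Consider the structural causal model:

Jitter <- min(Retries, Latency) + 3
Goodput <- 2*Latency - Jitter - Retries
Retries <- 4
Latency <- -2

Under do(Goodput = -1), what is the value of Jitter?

1

Under do(Goodput=-1), the mechanism Goodput <- 2*Latency - Jitter - Retries is discarded; Goodput is fixed at -1.
Since Jitter is not a descendant of the intervened variable, it is unaffected.
Jitter = min(Retries, Latency) + 3  [with Retries=4, Latency=-2]  = 1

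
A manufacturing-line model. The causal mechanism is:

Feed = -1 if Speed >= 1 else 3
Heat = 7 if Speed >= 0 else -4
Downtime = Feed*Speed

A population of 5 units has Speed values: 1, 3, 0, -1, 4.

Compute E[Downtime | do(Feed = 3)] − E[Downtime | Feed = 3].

5.7

Every unit gets Feed=3 under the intervention. Downtime values become 3, 9, 0, -3, 12; E[Downtime|do(Feed=3)] = 4.2.
E[Downtime|Feed=3] averages over only the 2 units with Feed=3 (Speed = 0, -1): Downtime = 0, -3, mean -1.5.
Difference = 4.2 − (-1.5) = 5.7.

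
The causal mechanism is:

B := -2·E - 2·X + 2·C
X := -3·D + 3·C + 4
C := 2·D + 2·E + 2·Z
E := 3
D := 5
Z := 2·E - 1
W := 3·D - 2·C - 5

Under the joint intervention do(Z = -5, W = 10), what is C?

6

Setting Z = -5, W = 10 by intervention discards those variables' equations.
C = 2·D + 2·E + 2·Z  [with D=5, E=3, Z=-5]  = 6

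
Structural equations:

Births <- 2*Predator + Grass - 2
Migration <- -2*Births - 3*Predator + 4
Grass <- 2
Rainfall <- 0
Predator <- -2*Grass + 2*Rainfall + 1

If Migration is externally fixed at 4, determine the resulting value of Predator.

-3

do(Migration=4) replaces the equation Migration <- -2*Births - 3*Predator + 4 with the constant Migration = 4.
Predator is not downstream of the intervention, so its value is determined by the original equations.
Predator = -2*Grass + 2*Rainfall + 1  [with Grass=2, Rainfall=0]  = -3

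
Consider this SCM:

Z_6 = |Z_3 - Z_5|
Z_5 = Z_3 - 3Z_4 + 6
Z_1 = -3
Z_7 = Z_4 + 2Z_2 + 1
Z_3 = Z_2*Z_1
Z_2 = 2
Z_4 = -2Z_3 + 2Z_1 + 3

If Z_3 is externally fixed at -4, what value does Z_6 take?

9

The intervention breaks the incoming arrows to Z_3: Z_3 = Z_2*Z_1 no longer applies, and Z_3 = -4.
Z_4 = -2Z_3 + 2Z_1 + 3  [with Z_3=-4, Z_1=-3]  = 5
Z_5 = Z_3 - 3Z_4 + 6  [with Z_3=-4, Z_4=5]  = -13
Z_6 = |Z_3 - Z_5|  [with Z_3=-4, Z_5=-13]  = 9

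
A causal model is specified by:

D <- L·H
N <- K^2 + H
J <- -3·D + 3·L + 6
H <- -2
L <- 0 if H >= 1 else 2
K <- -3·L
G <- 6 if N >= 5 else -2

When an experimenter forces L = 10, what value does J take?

Under do(L=10), the mechanism L <- 0 if H >= 1 else 2 is discarded; L is fixed at 10.
D = L·H  [with L=10, H=-2]  = -20
J = -3·D + 3·L + 6  [with D=-20, L=10]  = 96

96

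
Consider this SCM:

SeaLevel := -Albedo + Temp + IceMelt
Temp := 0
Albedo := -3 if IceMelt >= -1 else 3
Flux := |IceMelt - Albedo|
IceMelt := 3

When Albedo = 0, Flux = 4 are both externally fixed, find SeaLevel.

3

The joint intervention fixes Albedo = 0, Flux = 4, removing each variable's own equation.
SeaLevel = -Albedo + Temp + IceMelt  [with Albedo=0, Temp=0, IceMelt=3]  = 3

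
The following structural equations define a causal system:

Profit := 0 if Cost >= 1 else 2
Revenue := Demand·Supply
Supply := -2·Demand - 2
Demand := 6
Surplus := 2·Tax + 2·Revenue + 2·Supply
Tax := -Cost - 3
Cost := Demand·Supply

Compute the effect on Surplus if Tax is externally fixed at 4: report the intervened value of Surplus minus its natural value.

Under do(Tax=4), the mechanism Tax := -Cost - 3 is discarded; Tax is fixed at 4.
Supply = -2·Demand - 2  [with Demand=6]  = -14
Revenue = Demand·Supply  [with Demand=6, Supply=-14]  = -84
Surplus = 2·Tax + 2·Revenue + 2·Supply  [with Tax=4, Revenue=-84, Supply=-14]  = -188
Without intervention: Supply = -2·Demand - 2  [with Demand=6]  = -14; Cost = Demand·Supply  [with Demand=6, Supply=-14]  = -84; Revenue = Demand·Supply  [with Demand=6, Supply=-14]  = -84; Tax = -Cost - 3  [with Cost=-84]  = 81; Surplus = 2·Tax + 2·Revenue + 2·Supply  [with Tax=81, Revenue=-84, Supply=-14]  = -34.
Change = -188 − (-34) = -154.

-154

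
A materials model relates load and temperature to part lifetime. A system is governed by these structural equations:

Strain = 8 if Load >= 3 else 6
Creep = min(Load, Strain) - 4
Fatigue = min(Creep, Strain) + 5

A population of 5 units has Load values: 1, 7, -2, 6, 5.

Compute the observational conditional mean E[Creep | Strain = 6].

Conditioning on Strain=6 selects the 2 unit(s) with Load ∈ {1, -2}. Their Creep values: -3, -6. Mean = -4.5.

-4.5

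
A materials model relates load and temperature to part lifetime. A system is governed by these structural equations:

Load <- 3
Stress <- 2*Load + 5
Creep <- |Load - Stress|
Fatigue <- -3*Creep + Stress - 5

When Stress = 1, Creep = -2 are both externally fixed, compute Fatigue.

2

Setting Stress = 1, Creep = -2 by intervention discards those variables' equations.
Fatigue = -3*Creep + Stress - 5  [with Creep=-2, Stress=1]  = 2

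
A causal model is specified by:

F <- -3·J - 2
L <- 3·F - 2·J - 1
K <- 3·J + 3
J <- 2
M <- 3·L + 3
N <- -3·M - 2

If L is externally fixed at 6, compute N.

Under do(L=6), the mechanism L <- 3·F - 2·J - 1 is discarded; L is fixed at 6.
M = 3·L + 3  [with L=6]  = 21
N = -3·M - 2  [with M=21]  = -65

-65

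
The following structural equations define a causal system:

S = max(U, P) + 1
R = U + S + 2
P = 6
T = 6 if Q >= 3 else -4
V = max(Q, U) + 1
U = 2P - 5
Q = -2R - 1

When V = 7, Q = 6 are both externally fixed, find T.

Setting V = 7, Q = 6 by intervention discards those variables' equations.
T = 6 if Q >= 3 else -4  [with Q=6]  = 6

6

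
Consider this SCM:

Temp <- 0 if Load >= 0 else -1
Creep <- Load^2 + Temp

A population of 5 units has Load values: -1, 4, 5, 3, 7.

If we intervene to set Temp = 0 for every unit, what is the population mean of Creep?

Every unit gets Temp=0 under the intervention. Creep values become 1, 16, 25, 9, 49; E[Creep|do(Temp=0)] = 20.

20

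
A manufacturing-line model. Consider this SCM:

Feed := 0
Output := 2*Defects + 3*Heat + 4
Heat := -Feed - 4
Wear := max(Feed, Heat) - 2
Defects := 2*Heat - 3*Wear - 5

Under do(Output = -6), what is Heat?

-4

Under do(Output=-6), the mechanism Output := 2*Defects + 3*Heat + 4 is discarded; Output is fixed at -6.
No directed path runs from Output to Heat, so Heat keeps its natural value.
Heat = -Feed - 4  [with Feed=0]  = -4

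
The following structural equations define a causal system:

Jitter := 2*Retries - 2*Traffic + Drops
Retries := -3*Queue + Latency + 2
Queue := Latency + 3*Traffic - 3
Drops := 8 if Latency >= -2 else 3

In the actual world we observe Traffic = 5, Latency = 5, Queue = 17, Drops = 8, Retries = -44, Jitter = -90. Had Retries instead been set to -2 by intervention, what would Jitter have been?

-6

The intervention breaks the incoming arrows to Retries: Retries := -3*Queue + Latency + 2 no longer applies, and Retries = -2.
Drops = 8 if Latency >= -2 else 3  [with Latency=5]  = 8
Jitter = 2*Retries - 2*Traffic + Drops  [with Retries=-2, Traffic=5, Drops=8]  = -6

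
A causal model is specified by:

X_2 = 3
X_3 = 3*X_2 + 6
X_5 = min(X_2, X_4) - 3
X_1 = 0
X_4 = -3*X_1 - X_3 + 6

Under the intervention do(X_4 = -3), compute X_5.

-6

Intervening sets X_4 = -3 and removes its equation (X_4 = -3*X_1 - X_3 + 6).
X_5 = min(X_2, X_4) - 3  [with X_2=3, X_4=-3]  = -6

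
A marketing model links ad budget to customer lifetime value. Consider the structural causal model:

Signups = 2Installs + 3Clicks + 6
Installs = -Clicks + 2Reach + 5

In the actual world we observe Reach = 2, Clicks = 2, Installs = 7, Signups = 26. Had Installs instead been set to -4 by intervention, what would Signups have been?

The intervention breaks the incoming arrows to Installs: Installs = -Clicks + 2Reach + 5 no longer applies, and Installs = -4.
Signups = 2Installs + 3Clicks + 6  [with Installs=-4, Clicks=2]  = 4

4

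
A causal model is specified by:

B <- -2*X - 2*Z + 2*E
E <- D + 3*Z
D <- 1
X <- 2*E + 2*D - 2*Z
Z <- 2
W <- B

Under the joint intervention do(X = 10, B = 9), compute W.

9

The joint intervention fixes X = 10, B = 9, removing each variable's own equation.
W = B  [with B=9]  = 9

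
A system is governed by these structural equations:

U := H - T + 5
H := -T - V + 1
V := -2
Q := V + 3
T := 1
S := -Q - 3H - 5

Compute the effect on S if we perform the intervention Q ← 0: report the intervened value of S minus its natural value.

Under do(Q=0), the mechanism Q := V + 3 is discarded; Q is fixed at 0.
H = -T - V + 1  [with T=1, V=-2]  = 2
S = -Q - 3H - 5  [with Q=0, H=2]  = -11
Without intervention: H = -T - V + 1  [with T=1, V=-2]  = 2; Q = V + 3  [with V=-2]  = 1; S = -Q - 3H - 5  [with Q=1, H=2]  = -12.
Change = -11 − (-12) = 1.

1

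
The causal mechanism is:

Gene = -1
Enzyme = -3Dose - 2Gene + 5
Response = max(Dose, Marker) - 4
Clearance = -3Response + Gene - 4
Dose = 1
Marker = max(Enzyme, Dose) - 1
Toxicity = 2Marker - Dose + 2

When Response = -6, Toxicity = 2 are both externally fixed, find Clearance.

Under do(Response = -6, Toxicity = 2), each intervened variable's structural equation is replaced by its fixed value.
Clearance = -3Response + Gene - 4  [with Response=-6, Gene=-1]  = 13

13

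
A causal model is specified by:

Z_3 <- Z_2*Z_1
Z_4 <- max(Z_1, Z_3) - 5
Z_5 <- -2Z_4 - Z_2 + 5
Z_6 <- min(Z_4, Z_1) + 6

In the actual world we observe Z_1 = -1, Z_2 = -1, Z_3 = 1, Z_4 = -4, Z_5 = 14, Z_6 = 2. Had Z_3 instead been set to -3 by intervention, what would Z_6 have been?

The intervention breaks the incoming arrows to Z_3: Z_3 <- Z_2*Z_1 no longer applies, and Z_3 = -3.
Z_4 = max(Z_1, Z_3) - 5  [with Z_1=-1, Z_3=-3]  = -6
Z_6 = min(Z_4, Z_1) + 6  [with Z_4=-6, Z_1=-1]  = 0

0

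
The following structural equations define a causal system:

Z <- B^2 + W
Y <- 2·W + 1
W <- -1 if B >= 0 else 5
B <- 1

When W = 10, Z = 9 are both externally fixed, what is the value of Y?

Setting W = 10, Z = 9 by intervention discards those variables' equations.
Y = 2·W + 1  [with W=10]  = 21

21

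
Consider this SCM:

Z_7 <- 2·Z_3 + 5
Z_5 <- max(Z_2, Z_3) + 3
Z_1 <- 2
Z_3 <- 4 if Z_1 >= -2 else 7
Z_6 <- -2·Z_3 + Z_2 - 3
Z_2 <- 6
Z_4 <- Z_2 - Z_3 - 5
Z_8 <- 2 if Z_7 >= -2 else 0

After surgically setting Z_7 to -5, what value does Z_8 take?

do(Z_7=-5) replaces the equation Z_7 <- 2·Z_3 + 5 with the constant Z_7 = -5.
Z_8 = 2 if Z_7 >= -2 else 0  [with Z_7=-5]  = 0

0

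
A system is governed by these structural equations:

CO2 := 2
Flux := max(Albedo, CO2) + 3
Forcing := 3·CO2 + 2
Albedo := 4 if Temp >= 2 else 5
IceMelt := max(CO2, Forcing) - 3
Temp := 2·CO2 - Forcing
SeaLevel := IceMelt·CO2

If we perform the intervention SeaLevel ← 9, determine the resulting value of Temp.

-4

do(SeaLevel=9) replaces the equation SeaLevel := IceMelt·CO2 with the constant SeaLevel = 9.
Temp is not downstream of the intervention, so its value is determined by the original equations.
Forcing = 3·CO2 + 2  [with CO2=2]  = 8
Temp = 2·CO2 - Forcing  [with CO2=2, Forcing=8]  = -4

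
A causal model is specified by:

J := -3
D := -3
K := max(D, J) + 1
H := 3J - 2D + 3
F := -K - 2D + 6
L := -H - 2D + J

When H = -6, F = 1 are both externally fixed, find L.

9

The joint intervention fixes H = -6, F = 1, removing each variable's own equation.
L = -H - 2D + J  [with H=-6, D=-3, J=-3]  = 9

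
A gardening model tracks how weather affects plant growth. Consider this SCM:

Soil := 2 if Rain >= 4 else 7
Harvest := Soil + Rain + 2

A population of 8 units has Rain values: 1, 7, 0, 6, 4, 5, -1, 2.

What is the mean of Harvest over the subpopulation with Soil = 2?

Observing Soil=2 restricts to units where Soil's equation naturally yields 2: Rain ∈ {7, 6, 4, 5}. In that subpopulation Harvest = 11, 10, 8, 9, mean 9.5.

9.5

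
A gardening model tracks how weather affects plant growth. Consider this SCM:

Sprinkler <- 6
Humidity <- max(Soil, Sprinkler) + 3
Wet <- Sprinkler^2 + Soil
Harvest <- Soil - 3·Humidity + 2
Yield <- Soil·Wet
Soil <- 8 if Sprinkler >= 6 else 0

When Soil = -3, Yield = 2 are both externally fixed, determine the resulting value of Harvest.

Setting Soil = -3, Yield = 2 by intervention discards those variables' equations.
Humidity = max(Soil, Sprinkler) + 3  [with Soil=-3, Sprinkler=6]  = 9
Harvest = Soil - 3·Humidity + 2  [with Soil=-3, Humidity=9]  = -28

-28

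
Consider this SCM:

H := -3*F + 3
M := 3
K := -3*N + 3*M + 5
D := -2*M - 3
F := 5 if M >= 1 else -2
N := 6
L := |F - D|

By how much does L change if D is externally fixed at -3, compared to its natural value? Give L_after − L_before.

The intervention breaks the incoming arrows to D: D := -2*M - 3 no longer applies, and D = -3.
F = 5 if M >= 1 else -2  [with M=3]  = 5
L = |F - D|  [with F=5, D=-3]  = 8
Without intervention: D = -2*M - 3  [with M=3]  = -9; F = 5 if M >= 1 else -2  [with M=3]  = 5; L = |F - D|  [with F=5, D=-9]  = 14.
Change = 8 − 14 = -6.

-6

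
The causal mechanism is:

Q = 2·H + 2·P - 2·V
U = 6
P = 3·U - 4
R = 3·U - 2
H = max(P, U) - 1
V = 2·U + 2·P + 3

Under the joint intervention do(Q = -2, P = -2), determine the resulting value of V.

Setting Q = -2, P = -2 by intervention discards those variables' equations.
V = 2·U + 2·P + 3  [with U=6, P=-2]  = 11

11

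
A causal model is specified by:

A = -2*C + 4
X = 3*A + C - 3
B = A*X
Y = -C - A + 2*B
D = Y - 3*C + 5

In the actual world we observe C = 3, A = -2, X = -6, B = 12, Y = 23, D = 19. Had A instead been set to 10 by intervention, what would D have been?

Under do(A=10), the mechanism A = -2*C + 4 is discarded; A is fixed at 10.
X = 3*A + C - 3  [with A=10, C=3]  = 30
B = A*X  [with A=10, X=30]  = 300
Y = -C - A + 2*B  [with C=3, A=10, B=300]  = 587
D = Y - 3*C + 5  [with Y=587, C=3]  = 583

583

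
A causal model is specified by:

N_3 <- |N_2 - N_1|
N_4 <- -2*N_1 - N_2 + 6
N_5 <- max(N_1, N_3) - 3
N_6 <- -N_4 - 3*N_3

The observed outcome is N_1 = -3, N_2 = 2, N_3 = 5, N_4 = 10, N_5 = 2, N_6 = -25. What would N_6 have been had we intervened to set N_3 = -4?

2

The intervention breaks the incoming arrows to N_3: N_3 <- |N_2 - N_1| no longer applies, and N_3 = -4.
N_4 = -2*N_1 - N_2 + 6  [with N_1=-3, N_2=2]  = 10
N_6 = -N_4 - 3*N_3  [with N_4=10, N_3=-4]  = 2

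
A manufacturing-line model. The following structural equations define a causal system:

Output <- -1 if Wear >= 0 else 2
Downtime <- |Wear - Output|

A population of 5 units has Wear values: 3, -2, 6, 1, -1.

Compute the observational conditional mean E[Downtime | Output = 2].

3.5

Observing Output=2 restricts to units where Output's equation naturally yields 2: Wear ∈ {-2, -1}. In that subpopulation Downtime = 4, 3, mean 3.5.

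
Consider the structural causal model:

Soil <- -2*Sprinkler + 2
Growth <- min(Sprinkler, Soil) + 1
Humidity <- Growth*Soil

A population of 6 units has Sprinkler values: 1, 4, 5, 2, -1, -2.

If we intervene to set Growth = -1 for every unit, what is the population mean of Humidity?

1

do(Growth=-1) breaks Growth's dependence on Sprinkler. With Growth=-1 fixed, Humidity across the units is 0, 6, 8, 2, -4, -6, mean 1.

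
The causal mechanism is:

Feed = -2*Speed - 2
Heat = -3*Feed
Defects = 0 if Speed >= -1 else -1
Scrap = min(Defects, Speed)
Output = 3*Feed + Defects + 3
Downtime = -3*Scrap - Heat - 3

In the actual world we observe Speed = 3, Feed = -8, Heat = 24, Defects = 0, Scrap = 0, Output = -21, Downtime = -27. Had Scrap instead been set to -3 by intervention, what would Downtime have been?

-18

Under do(Scrap=-3), the mechanism Scrap = min(Defects, Speed) is discarded; Scrap is fixed at -3.
Feed = -2*Speed - 2  [with Speed=3]  = -8
Heat = -3*Feed  [with Feed=-8]  = 24
Downtime = -3*Scrap - Heat - 3  [with Scrap=-3, Heat=24]  = -18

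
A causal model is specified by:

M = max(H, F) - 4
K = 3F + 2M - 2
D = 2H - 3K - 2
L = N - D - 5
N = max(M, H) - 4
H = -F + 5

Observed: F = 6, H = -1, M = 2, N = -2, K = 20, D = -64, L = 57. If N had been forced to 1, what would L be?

60

The intervention breaks the incoming arrows to N: N = max(M, H) - 4 no longer applies, and N = 1.
H = -F + 5  [with F=6]  = -1
M = max(H, F) - 4  [with H=-1, F=6]  = 2
K = 3F + 2M - 2  [with F=6, M=2]  = 20
D = 2H - 3K - 2  [with H=-1, K=20]  = -64
L = N - D - 5  [with N=1, D=-64]  = 60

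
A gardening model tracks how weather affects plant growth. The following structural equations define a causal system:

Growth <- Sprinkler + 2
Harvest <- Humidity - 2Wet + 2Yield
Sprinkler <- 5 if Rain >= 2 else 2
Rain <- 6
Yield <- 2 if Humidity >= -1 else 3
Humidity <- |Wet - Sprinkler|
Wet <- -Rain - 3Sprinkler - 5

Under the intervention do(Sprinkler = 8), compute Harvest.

Under do(Sprinkler=8), the mechanism Sprinkler <- 5 if Rain >= 2 else 2 is discarded; Sprinkler is fixed at 8.
Wet = -Rain - 3Sprinkler - 5  [with Rain=6, Sprinkler=8]  = -35
Humidity = |Wet - Sprinkler|  [with Wet=-35, Sprinkler=8]  = 43
Yield = 2 if Humidity >= -1 else 3  [with Humidity=43]  = 2
Harvest = Humidity - 2Wet + 2Yield  [with Humidity=43, Wet=-35, Yield=2]  = 117

117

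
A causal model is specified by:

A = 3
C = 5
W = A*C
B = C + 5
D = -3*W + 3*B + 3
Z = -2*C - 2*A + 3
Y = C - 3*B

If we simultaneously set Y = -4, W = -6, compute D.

Under do(Y = -4, W = -6), each intervened variable's structural equation is replaced by its fixed value.
B = C + 5  [with C=5]  = 10
D = -3*W + 3*B + 3  [with W=-6, B=10]  = 51

51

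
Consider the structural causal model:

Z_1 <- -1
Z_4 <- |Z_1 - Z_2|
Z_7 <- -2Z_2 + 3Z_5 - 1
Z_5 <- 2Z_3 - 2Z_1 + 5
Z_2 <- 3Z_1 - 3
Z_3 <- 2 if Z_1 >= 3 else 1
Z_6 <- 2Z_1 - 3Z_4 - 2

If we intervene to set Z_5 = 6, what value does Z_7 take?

29

Under do(Z_5=6), the mechanism Z_5 <- 2Z_3 - 2Z_1 + 5 is discarded; Z_5 is fixed at 6.
Z_2 = 3Z_1 - 3  [with Z_1=-1]  = -6
Z_7 = -2Z_2 + 3Z_5 - 1  [with Z_2=-6, Z_5=6]  = 29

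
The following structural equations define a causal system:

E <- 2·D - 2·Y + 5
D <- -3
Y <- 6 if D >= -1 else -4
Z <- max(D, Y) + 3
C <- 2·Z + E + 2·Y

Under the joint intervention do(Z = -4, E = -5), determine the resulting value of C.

The joint intervention fixes Z = -4, E = -5, removing each variable's own equation.
Y = 6 if D >= -1 else -4  [with D=-3]  = -4
C = 2·Z + E + 2·Y  [with Z=-4, E=-5, Y=-4]  = -21

-21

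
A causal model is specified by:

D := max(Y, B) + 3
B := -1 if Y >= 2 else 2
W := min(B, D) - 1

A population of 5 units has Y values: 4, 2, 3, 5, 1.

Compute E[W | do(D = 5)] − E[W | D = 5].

The intervention sets D=5 in all 5 units regardless of Y. Recomputing W per unit gives -2, -2, -2, -2, 1; average -1.4.
Conditioning on D=5 selects the 2 unit(s) with Y ∈ {2, 1}. Their W values: -2, 1. Mean = -0.5.
Difference = -1.4 − (-0.5) = -0.9.

-0.9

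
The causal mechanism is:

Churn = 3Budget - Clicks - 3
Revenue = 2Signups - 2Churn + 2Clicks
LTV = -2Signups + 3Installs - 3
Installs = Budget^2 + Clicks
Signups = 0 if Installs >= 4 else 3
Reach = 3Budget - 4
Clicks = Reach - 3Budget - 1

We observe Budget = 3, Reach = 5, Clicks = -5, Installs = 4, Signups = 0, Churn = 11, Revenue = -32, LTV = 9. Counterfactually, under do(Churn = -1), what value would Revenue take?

-8

Intervening sets Churn = -1 and removes its equation (Churn = 3Budget - Clicks - 3).
Reach = 3Budget - 4  [with Budget=3]  = 5
Clicks = Reach - 3Budget - 1  [with Reach=5, Budget=3]  = -5
Installs = Budget^2 + Clicks  [with Budget=3, Clicks=-5]  = 4
Signups = 0 if Installs >= 4 else 3  [with Installs=4]  = 0
Revenue = 2Signups - 2Churn + 2Clicks  [with Signups=0, Churn=-1, Clicks=-5]  = -8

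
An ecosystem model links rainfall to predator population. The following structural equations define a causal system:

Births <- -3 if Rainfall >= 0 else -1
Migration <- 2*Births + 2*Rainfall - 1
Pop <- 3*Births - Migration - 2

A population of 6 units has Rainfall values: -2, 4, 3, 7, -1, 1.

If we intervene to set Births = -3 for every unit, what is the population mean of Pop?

Under do(Births=-3), Births's equation is replaced by Births=-3 for every unit. Per-unit Pop: 0, -12, -10, -18, -2, -6. Mean = -8.

-8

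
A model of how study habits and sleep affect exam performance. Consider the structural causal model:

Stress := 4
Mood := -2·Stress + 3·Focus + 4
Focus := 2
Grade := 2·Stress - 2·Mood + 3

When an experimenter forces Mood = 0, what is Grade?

The intervention breaks the incoming arrows to Mood: Mood := -2·Stress + 3·Focus + 4 no longer applies, and Mood = 0.
Grade = 2·Stress - 2·Mood + 3  [with Stress=4, Mood=0]  = 11

11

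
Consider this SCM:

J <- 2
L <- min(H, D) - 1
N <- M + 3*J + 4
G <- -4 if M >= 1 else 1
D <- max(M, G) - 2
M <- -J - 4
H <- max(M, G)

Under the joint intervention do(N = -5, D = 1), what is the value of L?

0

Under do(N = -5, D = 1), each intervened variable's structural equation is replaced by its fixed value.
M = -J - 4  [with J=2]  = -6
G = -4 if M >= 1 else 1  [with M=-6]  = 1
H = max(M, G)  [with M=-6, G=1]  = 1
L = min(H, D) - 1  [with H=1, D=1]  = 0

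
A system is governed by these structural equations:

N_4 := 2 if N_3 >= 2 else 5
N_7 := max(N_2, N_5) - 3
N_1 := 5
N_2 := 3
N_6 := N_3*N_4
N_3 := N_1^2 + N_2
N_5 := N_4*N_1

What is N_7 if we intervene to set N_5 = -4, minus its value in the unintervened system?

-7

Under do(N_5=-4), the mechanism N_5 := N_4*N_1 is discarded; N_5 is fixed at -4.
N_7 = max(N_2, N_5) - 3  [with N_2=3, N_5=-4]  = 0
Without intervention: N_3 = N_1^2 + N_2  [with N_1=5, N_2=3]  = 28; N_4 = 2 if N_3 >= 2 else 5  [with N_3=28]  = 2; N_5 = N_4*N_1  [with N_4=2, N_1=5]  = 10; N_7 = max(N_2, N_5) - 3  [with N_2=3, N_5=10]  = 7.
Change = 0 − 7 = -7.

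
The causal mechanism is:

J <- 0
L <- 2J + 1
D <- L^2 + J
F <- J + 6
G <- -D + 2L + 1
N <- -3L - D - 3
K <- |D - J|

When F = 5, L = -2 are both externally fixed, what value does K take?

4

Under do(F = 5, L = -2), each intervened variable's structural equation is replaced by its fixed value.
D = L^2 + J  [with L=-2, J=0]  = 4
K = |D - J|  [with D=4, J=0]  = 4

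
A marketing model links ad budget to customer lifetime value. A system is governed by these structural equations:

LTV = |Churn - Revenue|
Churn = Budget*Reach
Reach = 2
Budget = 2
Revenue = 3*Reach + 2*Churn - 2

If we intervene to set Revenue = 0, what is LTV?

4

Intervening sets Revenue = 0 and removes its equation (Revenue = 3*Reach + 2*Churn - 2).
Churn = Budget*Reach  [with Budget=2, Reach=2]  = 4
LTV = |Churn - Revenue|  [with Churn=4, Revenue=0]  = 4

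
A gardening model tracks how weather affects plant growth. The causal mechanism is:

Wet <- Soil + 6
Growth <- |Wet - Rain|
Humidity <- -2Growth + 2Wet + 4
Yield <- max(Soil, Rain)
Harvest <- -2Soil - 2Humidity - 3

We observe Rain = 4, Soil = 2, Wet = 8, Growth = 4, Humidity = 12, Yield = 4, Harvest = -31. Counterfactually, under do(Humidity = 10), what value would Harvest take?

Under do(Humidity=10), the mechanism Humidity <- -2Growth + 2Wet + 4 is discarded; Humidity is fixed at 10.
Harvest = -2Soil - 2Humidity - 3  [with Soil=2, Humidity=10]  = -27

-27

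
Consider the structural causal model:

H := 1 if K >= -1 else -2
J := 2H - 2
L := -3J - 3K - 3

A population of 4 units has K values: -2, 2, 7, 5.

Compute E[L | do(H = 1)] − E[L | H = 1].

Under do(H=1), H's equation is replaced by H=1 for every unit. Per-unit L: 3, -9, -24, -18. Mean = -12.
Conditioning on H=1 selects the 3 unit(s) with K ∈ {2, 7, 5}. Their L values: -9, -24, -18. Mean = -17.
Difference = -12 − (-17) = 5.

5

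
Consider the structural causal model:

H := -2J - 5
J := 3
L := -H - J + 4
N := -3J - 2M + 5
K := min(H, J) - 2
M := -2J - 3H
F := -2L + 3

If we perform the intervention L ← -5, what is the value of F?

The intervention breaks the incoming arrows to L: L := -H - J + 4 no longer applies, and L = -5.
F = -2L + 3  [with L=-5]  = 13

13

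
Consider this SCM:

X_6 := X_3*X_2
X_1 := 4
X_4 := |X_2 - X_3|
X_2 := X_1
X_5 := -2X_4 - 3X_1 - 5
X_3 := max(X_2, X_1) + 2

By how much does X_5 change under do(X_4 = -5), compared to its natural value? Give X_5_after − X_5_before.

14

Intervening sets X_4 = -5 and removes its equation (X_4 := |X_2 - X_3|).
X_5 = -2X_4 - 3X_1 - 5  [with X_4=-5, X_1=4]  = -7
Without intervention: X_2 = X_1  [with X_1=4]  = 4; X_3 = max(X_2, X_1) + 2  [with X_2=4, X_1=4]  = 6; X_4 = |X_2 - X_3|  [with X_2=4, X_3=6]  = 2; X_5 = -2X_4 - 3X_1 - 5  [with X_4=2, X_1=4]  = -21.
Change = -7 − (-21) = 14.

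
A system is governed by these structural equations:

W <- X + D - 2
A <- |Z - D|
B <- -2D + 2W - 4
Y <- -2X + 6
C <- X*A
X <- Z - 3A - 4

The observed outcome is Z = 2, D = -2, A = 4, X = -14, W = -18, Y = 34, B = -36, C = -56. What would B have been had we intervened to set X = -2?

-12

The intervention breaks the incoming arrows to X: X <- Z - 3A - 4 no longer applies, and X = -2.
W = X + D - 2  [with X=-2, D=-2]  = -6
B = -2D + 2W - 4  [with D=-2, W=-6]  = -12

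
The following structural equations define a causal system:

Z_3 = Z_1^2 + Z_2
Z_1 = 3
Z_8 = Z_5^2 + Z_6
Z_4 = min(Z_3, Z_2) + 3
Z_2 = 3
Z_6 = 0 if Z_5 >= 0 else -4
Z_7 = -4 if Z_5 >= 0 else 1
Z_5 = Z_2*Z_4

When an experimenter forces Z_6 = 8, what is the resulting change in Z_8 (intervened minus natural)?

8

Intervening sets Z_6 = 8 and removes its equation (Z_6 = 0 if Z_5 >= 0 else -4).
Z_3 = Z_1^2 + Z_2  [with Z_1=3, Z_2=3]  = 12
Z_4 = min(Z_3, Z_2) + 3  [with Z_3=12, Z_2=3]  = 6
Z_5 = Z_2*Z_4  [with Z_2=3, Z_4=6]  = 18
Z_8 = Z_5^2 + Z_6  [with Z_5=18, Z_6=8]  = 332
Without intervention: Z_3 = Z_1^2 + Z_2  [with Z_1=3, Z_2=3]  = 12; Z_4 = min(Z_3, Z_2) + 3  [with Z_3=12, Z_2=3]  = 6; Z_5 = Z_2*Z_4  [with Z_2=3, Z_4=6]  = 18; Z_6 = 0 if Z_5 >= 0 else -4  [with Z_5=18]  = 0; Z_8 = Z_5^2 + Z_6  [with Z_5=18, Z_6=0]  = 324.
Change = 332 − 324 = 8.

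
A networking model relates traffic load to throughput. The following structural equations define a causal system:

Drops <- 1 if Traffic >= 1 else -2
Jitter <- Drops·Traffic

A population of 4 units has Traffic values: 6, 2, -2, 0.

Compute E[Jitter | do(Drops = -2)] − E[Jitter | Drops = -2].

-5

Under do(Drops=-2), Drops's equation is replaced by Drops=-2 for every unit. Per-unit Jitter: -12, -4, 4, 0. Mean = -3.
Conditioning on Drops=-2 selects the 2 unit(s) with Traffic ∈ {-2, 0}. Their Jitter values: 4, 0. Mean = 2.
Difference = -3 − 2 = -5.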